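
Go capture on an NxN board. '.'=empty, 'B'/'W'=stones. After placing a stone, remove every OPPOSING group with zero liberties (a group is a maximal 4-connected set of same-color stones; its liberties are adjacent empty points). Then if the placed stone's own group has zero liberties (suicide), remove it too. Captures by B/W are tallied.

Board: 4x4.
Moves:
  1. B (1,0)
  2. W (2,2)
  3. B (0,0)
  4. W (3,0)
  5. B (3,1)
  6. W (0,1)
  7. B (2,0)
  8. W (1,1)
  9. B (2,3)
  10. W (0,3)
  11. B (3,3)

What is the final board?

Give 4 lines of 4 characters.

Answer: BW.W
BW..
B.WB
.B.B

Derivation:
Move 1: B@(1,0) -> caps B=0 W=0
Move 2: W@(2,2) -> caps B=0 W=0
Move 3: B@(0,0) -> caps B=0 W=0
Move 4: W@(3,0) -> caps B=0 W=0
Move 5: B@(3,1) -> caps B=0 W=0
Move 6: W@(0,1) -> caps B=0 W=0
Move 7: B@(2,0) -> caps B=1 W=0
Move 8: W@(1,1) -> caps B=1 W=0
Move 9: B@(2,3) -> caps B=1 W=0
Move 10: W@(0,3) -> caps B=1 W=0
Move 11: B@(3,3) -> caps B=1 W=0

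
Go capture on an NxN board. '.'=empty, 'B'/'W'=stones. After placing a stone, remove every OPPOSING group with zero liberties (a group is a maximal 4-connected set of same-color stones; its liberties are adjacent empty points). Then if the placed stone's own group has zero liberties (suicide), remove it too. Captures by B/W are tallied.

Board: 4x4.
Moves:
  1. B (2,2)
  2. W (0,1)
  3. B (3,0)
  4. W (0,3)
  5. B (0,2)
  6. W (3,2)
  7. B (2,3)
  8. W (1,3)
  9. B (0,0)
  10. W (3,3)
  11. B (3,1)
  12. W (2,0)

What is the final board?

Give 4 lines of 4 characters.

Answer: BWBW
...W
W.BB
BB..

Derivation:
Move 1: B@(2,2) -> caps B=0 W=0
Move 2: W@(0,1) -> caps B=0 W=0
Move 3: B@(3,0) -> caps B=0 W=0
Move 4: W@(0,3) -> caps B=0 W=0
Move 5: B@(0,2) -> caps B=0 W=0
Move 6: W@(3,2) -> caps B=0 W=0
Move 7: B@(2,3) -> caps B=0 W=0
Move 8: W@(1,3) -> caps B=0 W=0
Move 9: B@(0,0) -> caps B=0 W=0
Move 10: W@(3,3) -> caps B=0 W=0
Move 11: B@(3,1) -> caps B=2 W=0
Move 12: W@(2,0) -> caps B=2 W=0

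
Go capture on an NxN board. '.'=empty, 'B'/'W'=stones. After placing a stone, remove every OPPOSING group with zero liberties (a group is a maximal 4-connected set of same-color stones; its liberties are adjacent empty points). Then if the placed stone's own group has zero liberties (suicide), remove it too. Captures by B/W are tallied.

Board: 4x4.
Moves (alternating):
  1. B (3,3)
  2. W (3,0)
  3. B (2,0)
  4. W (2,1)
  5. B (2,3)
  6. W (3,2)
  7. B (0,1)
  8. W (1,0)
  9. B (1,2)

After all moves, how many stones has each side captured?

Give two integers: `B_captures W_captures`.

Move 1: B@(3,3) -> caps B=0 W=0
Move 2: W@(3,0) -> caps B=0 W=0
Move 3: B@(2,0) -> caps B=0 W=0
Move 4: W@(2,1) -> caps B=0 W=0
Move 5: B@(2,3) -> caps B=0 W=0
Move 6: W@(3,2) -> caps B=0 W=0
Move 7: B@(0,1) -> caps B=0 W=0
Move 8: W@(1,0) -> caps B=0 W=1
Move 9: B@(1,2) -> caps B=0 W=1

Answer: 0 1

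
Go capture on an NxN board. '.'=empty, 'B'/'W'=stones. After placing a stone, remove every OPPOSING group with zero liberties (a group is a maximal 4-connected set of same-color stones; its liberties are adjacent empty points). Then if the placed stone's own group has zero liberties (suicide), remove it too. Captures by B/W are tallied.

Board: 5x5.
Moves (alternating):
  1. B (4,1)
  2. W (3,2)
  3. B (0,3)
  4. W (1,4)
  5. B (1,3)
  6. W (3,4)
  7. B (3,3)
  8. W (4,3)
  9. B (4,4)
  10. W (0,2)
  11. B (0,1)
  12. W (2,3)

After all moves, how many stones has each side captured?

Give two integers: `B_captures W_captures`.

Answer: 0 1

Derivation:
Move 1: B@(4,1) -> caps B=0 W=0
Move 2: W@(3,2) -> caps B=0 W=0
Move 3: B@(0,3) -> caps B=0 W=0
Move 4: W@(1,4) -> caps B=0 W=0
Move 5: B@(1,3) -> caps B=0 W=0
Move 6: W@(3,4) -> caps B=0 W=0
Move 7: B@(3,3) -> caps B=0 W=0
Move 8: W@(4,3) -> caps B=0 W=0
Move 9: B@(4,4) -> caps B=0 W=0
Move 10: W@(0,2) -> caps B=0 W=0
Move 11: B@(0,1) -> caps B=0 W=0
Move 12: W@(2,3) -> caps B=0 W=1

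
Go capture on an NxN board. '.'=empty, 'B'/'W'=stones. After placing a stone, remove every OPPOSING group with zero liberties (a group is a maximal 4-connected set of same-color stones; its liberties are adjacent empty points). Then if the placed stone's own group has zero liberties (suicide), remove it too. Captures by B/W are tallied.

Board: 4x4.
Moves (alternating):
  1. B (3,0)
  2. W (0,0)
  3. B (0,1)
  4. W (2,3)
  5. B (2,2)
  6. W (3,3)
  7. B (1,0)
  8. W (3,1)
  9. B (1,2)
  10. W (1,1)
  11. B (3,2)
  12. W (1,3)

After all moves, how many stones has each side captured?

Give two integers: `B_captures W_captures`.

Answer: 1 0

Derivation:
Move 1: B@(3,0) -> caps B=0 W=0
Move 2: W@(0,0) -> caps B=0 W=0
Move 3: B@(0,1) -> caps B=0 W=0
Move 4: W@(2,3) -> caps B=0 W=0
Move 5: B@(2,2) -> caps B=0 W=0
Move 6: W@(3,3) -> caps B=0 W=0
Move 7: B@(1,0) -> caps B=1 W=0
Move 8: W@(3,1) -> caps B=1 W=0
Move 9: B@(1,2) -> caps B=1 W=0
Move 10: W@(1,1) -> caps B=1 W=0
Move 11: B@(3,2) -> caps B=1 W=0
Move 12: W@(1,3) -> caps B=1 W=0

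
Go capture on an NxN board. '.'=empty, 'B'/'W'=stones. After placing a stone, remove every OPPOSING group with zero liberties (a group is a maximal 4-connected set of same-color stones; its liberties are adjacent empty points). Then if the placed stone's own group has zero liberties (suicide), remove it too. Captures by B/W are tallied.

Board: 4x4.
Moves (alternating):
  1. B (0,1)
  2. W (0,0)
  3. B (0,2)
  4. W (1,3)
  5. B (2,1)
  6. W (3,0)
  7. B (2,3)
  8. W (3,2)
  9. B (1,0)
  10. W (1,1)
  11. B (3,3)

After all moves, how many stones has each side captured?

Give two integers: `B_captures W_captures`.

Answer: 1 0

Derivation:
Move 1: B@(0,1) -> caps B=0 W=0
Move 2: W@(0,0) -> caps B=0 W=0
Move 3: B@(0,2) -> caps B=0 W=0
Move 4: W@(1,3) -> caps B=0 W=0
Move 5: B@(2,1) -> caps B=0 W=0
Move 6: W@(3,0) -> caps B=0 W=0
Move 7: B@(2,3) -> caps B=0 W=0
Move 8: W@(3,2) -> caps B=0 W=0
Move 9: B@(1,0) -> caps B=1 W=0
Move 10: W@(1,1) -> caps B=1 W=0
Move 11: B@(3,3) -> caps B=1 W=0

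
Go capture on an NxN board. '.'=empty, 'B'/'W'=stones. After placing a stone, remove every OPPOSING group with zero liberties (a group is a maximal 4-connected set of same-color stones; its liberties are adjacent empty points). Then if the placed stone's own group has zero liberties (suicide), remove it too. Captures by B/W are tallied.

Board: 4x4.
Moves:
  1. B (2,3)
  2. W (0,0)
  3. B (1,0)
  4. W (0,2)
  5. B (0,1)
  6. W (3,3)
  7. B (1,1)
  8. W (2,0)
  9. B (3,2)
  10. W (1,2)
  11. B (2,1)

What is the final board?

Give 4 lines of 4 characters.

Answer: .BW.
BBW.
WB.B
..B.

Derivation:
Move 1: B@(2,3) -> caps B=0 W=0
Move 2: W@(0,0) -> caps B=0 W=0
Move 3: B@(1,0) -> caps B=0 W=0
Move 4: W@(0,2) -> caps B=0 W=0
Move 5: B@(0,1) -> caps B=1 W=0
Move 6: W@(3,3) -> caps B=1 W=0
Move 7: B@(1,1) -> caps B=1 W=0
Move 8: W@(2,0) -> caps B=1 W=0
Move 9: B@(3,2) -> caps B=2 W=0
Move 10: W@(1,2) -> caps B=2 W=0
Move 11: B@(2,1) -> caps B=2 W=0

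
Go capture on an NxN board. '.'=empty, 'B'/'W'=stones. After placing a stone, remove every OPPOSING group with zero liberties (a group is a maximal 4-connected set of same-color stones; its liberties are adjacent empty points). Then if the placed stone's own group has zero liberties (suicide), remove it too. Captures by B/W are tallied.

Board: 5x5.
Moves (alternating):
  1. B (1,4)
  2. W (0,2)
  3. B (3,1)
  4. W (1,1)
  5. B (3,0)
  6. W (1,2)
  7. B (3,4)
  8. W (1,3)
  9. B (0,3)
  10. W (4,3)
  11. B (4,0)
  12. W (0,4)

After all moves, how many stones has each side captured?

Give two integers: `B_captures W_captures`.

Answer: 0 1

Derivation:
Move 1: B@(1,4) -> caps B=0 W=0
Move 2: W@(0,2) -> caps B=0 W=0
Move 3: B@(3,1) -> caps B=0 W=0
Move 4: W@(1,1) -> caps B=0 W=0
Move 5: B@(3,0) -> caps B=0 W=0
Move 6: W@(1,2) -> caps B=0 W=0
Move 7: B@(3,4) -> caps B=0 W=0
Move 8: W@(1,3) -> caps B=0 W=0
Move 9: B@(0,3) -> caps B=0 W=0
Move 10: W@(4,3) -> caps B=0 W=0
Move 11: B@(4,0) -> caps B=0 W=0
Move 12: W@(0,4) -> caps B=0 W=1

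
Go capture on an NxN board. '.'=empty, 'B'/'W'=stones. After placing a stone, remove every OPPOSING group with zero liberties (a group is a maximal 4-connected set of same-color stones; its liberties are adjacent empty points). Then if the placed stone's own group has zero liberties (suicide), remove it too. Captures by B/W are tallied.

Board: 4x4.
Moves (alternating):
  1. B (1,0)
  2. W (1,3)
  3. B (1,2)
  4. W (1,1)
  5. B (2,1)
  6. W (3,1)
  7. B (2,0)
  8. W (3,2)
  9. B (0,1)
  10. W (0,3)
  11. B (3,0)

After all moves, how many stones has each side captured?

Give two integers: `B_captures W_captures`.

Move 1: B@(1,0) -> caps B=0 W=0
Move 2: W@(1,3) -> caps B=0 W=0
Move 3: B@(1,2) -> caps B=0 W=0
Move 4: W@(1,1) -> caps B=0 W=0
Move 5: B@(2,1) -> caps B=0 W=0
Move 6: W@(3,1) -> caps B=0 W=0
Move 7: B@(2,0) -> caps B=0 W=0
Move 8: W@(3,2) -> caps B=0 W=0
Move 9: B@(0,1) -> caps B=1 W=0
Move 10: W@(0,3) -> caps B=1 W=0
Move 11: B@(3,0) -> caps B=1 W=0

Answer: 1 0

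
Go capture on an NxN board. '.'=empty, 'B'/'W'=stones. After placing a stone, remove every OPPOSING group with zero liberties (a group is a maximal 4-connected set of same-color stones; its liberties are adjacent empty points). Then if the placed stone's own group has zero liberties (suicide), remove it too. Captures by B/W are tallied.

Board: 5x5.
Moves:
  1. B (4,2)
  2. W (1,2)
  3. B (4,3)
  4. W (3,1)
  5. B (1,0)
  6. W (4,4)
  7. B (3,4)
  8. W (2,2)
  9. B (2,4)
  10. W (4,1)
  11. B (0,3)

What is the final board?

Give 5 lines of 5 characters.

Move 1: B@(4,2) -> caps B=0 W=0
Move 2: W@(1,2) -> caps B=0 W=0
Move 3: B@(4,3) -> caps B=0 W=0
Move 4: W@(3,1) -> caps B=0 W=0
Move 5: B@(1,0) -> caps B=0 W=0
Move 6: W@(4,4) -> caps B=0 W=0
Move 7: B@(3,4) -> caps B=1 W=0
Move 8: W@(2,2) -> caps B=1 W=0
Move 9: B@(2,4) -> caps B=1 W=0
Move 10: W@(4,1) -> caps B=1 W=0
Move 11: B@(0,3) -> caps B=1 W=0

Answer: ...B.
B.W..
..W.B
.W..B
.WBB.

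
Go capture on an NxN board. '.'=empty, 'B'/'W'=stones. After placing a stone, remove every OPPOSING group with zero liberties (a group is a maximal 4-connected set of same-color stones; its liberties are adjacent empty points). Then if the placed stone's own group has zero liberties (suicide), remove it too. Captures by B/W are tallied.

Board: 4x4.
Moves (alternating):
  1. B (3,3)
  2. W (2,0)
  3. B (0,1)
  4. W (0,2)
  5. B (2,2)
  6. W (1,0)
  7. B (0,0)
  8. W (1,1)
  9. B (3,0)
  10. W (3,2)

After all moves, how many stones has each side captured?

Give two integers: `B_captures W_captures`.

Answer: 0 2

Derivation:
Move 1: B@(3,3) -> caps B=0 W=0
Move 2: W@(2,0) -> caps B=0 W=0
Move 3: B@(0,1) -> caps B=0 W=0
Move 4: W@(0,2) -> caps B=0 W=0
Move 5: B@(2,2) -> caps B=0 W=0
Move 6: W@(1,0) -> caps B=0 W=0
Move 7: B@(0,0) -> caps B=0 W=0
Move 8: W@(1,1) -> caps B=0 W=2
Move 9: B@(3,0) -> caps B=0 W=2
Move 10: W@(3,2) -> caps B=0 W=2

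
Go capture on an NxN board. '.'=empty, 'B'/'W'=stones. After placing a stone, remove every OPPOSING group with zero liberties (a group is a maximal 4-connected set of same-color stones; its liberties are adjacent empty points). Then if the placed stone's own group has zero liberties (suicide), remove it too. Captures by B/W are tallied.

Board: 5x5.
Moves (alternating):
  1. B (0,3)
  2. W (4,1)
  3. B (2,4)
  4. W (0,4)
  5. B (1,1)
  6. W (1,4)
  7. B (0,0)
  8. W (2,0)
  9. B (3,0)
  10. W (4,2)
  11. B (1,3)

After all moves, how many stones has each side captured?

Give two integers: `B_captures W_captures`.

Move 1: B@(0,3) -> caps B=0 W=0
Move 2: W@(4,1) -> caps B=0 W=0
Move 3: B@(2,4) -> caps B=0 W=0
Move 4: W@(0,4) -> caps B=0 W=0
Move 5: B@(1,1) -> caps B=0 W=0
Move 6: W@(1,4) -> caps B=0 W=0
Move 7: B@(0,0) -> caps B=0 W=0
Move 8: W@(2,0) -> caps B=0 W=0
Move 9: B@(3,0) -> caps B=0 W=0
Move 10: W@(4,2) -> caps B=0 W=0
Move 11: B@(1,3) -> caps B=2 W=0

Answer: 2 0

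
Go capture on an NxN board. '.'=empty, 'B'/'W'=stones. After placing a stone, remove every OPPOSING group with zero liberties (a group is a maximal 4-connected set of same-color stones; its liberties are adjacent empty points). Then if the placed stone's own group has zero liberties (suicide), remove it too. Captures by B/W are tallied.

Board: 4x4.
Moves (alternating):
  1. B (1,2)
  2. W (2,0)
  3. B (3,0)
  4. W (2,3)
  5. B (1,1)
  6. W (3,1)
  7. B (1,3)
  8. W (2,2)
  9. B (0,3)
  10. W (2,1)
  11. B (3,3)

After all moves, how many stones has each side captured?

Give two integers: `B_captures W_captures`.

Move 1: B@(1,2) -> caps B=0 W=0
Move 2: W@(2,0) -> caps B=0 W=0
Move 3: B@(3,0) -> caps B=0 W=0
Move 4: W@(2,3) -> caps B=0 W=0
Move 5: B@(1,1) -> caps B=0 W=0
Move 6: W@(3,1) -> caps B=0 W=1
Move 7: B@(1,3) -> caps B=0 W=1
Move 8: W@(2,2) -> caps B=0 W=1
Move 9: B@(0,3) -> caps B=0 W=1
Move 10: W@(2,1) -> caps B=0 W=1
Move 11: B@(3,3) -> caps B=0 W=1

Answer: 0 1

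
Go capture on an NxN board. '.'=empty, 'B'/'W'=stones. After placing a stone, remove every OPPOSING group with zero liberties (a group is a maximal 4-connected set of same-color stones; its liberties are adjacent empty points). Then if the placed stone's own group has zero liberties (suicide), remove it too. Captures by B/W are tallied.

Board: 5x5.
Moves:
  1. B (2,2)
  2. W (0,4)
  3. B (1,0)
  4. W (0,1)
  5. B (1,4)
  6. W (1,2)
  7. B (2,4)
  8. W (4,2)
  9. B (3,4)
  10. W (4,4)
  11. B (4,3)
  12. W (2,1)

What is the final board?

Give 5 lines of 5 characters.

Move 1: B@(2,2) -> caps B=0 W=0
Move 2: W@(0,4) -> caps B=0 W=0
Move 3: B@(1,0) -> caps B=0 W=0
Move 4: W@(0,1) -> caps B=0 W=0
Move 5: B@(1,4) -> caps B=0 W=0
Move 6: W@(1,2) -> caps B=0 W=0
Move 7: B@(2,4) -> caps B=0 W=0
Move 8: W@(4,2) -> caps B=0 W=0
Move 9: B@(3,4) -> caps B=0 W=0
Move 10: W@(4,4) -> caps B=0 W=0
Move 11: B@(4,3) -> caps B=1 W=0
Move 12: W@(2,1) -> caps B=1 W=0

Answer: .W..W
B.W.B
.WB.B
....B
..WB.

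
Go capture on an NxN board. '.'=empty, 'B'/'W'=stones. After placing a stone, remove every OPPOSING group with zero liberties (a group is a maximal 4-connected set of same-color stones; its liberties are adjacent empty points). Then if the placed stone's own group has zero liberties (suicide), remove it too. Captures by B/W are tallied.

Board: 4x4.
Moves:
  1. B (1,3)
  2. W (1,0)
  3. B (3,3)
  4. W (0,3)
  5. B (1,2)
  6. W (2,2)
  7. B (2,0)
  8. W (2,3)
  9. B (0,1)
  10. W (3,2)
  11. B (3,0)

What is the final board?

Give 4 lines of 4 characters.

Answer: .B.W
W.BB
B.WW
B.W.

Derivation:
Move 1: B@(1,3) -> caps B=0 W=0
Move 2: W@(1,0) -> caps B=0 W=0
Move 3: B@(3,3) -> caps B=0 W=0
Move 4: W@(0,3) -> caps B=0 W=0
Move 5: B@(1,2) -> caps B=0 W=0
Move 6: W@(2,2) -> caps B=0 W=0
Move 7: B@(2,0) -> caps B=0 W=0
Move 8: W@(2,3) -> caps B=0 W=0
Move 9: B@(0,1) -> caps B=0 W=0
Move 10: W@(3,2) -> caps B=0 W=1
Move 11: B@(3,0) -> caps B=0 W=1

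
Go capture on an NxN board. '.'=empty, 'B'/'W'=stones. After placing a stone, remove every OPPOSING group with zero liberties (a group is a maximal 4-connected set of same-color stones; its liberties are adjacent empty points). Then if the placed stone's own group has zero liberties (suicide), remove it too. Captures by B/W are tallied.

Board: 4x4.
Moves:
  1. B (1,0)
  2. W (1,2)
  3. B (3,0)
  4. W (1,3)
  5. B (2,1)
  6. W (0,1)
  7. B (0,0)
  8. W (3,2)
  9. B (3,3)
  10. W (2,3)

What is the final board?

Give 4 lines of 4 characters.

Move 1: B@(1,0) -> caps B=0 W=0
Move 2: W@(1,2) -> caps B=0 W=0
Move 3: B@(3,0) -> caps B=0 W=0
Move 4: W@(1,3) -> caps B=0 W=0
Move 5: B@(2,1) -> caps B=0 W=0
Move 6: W@(0,1) -> caps B=0 W=0
Move 7: B@(0,0) -> caps B=0 W=0
Move 8: W@(3,2) -> caps B=0 W=0
Move 9: B@(3,3) -> caps B=0 W=0
Move 10: W@(2,3) -> caps B=0 W=1

Answer: BW..
B.WW
.B.W
B.W.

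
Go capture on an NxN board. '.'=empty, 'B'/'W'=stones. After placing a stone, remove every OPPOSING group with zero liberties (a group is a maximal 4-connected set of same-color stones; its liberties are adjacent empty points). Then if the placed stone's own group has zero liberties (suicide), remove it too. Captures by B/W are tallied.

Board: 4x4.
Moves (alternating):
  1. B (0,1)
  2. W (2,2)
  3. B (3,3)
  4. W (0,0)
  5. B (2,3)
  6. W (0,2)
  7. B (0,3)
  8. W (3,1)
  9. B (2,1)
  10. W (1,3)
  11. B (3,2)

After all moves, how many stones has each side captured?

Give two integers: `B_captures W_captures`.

Answer: 0 1

Derivation:
Move 1: B@(0,1) -> caps B=0 W=0
Move 2: W@(2,2) -> caps B=0 W=0
Move 3: B@(3,3) -> caps B=0 W=0
Move 4: W@(0,0) -> caps B=0 W=0
Move 5: B@(2,3) -> caps B=0 W=0
Move 6: W@(0,2) -> caps B=0 W=0
Move 7: B@(0,3) -> caps B=0 W=0
Move 8: W@(3,1) -> caps B=0 W=0
Move 9: B@(2,1) -> caps B=0 W=0
Move 10: W@(1,3) -> caps B=0 W=1
Move 11: B@(3,2) -> caps B=0 W=1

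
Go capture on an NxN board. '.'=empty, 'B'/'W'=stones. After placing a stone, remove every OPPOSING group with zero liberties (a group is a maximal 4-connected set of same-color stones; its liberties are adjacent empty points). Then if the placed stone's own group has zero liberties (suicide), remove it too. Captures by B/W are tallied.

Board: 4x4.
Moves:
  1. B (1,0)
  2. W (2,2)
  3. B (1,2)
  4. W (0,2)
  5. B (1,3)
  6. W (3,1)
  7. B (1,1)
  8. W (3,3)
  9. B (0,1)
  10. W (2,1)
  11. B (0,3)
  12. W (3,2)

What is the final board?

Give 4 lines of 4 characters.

Answer: .B.B
BBBB
.WW.
.WWW

Derivation:
Move 1: B@(1,0) -> caps B=0 W=0
Move 2: W@(2,2) -> caps B=0 W=0
Move 3: B@(1,2) -> caps B=0 W=0
Move 4: W@(0,2) -> caps B=0 W=0
Move 5: B@(1,3) -> caps B=0 W=0
Move 6: W@(3,1) -> caps B=0 W=0
Move 7: B@(1,1) -> caps B=0 W=0
Move 8: W@(3,3) -> caps B=0 W=0
Move 9: B@(0,1) -> caps B=0 W=0
Move 10: W@(2,1) -> caps B=0 W=0
Move 11: B@(0,3) -> caps B=1 W=0
Move 12: W@(3,2) -> caps B=1 W=0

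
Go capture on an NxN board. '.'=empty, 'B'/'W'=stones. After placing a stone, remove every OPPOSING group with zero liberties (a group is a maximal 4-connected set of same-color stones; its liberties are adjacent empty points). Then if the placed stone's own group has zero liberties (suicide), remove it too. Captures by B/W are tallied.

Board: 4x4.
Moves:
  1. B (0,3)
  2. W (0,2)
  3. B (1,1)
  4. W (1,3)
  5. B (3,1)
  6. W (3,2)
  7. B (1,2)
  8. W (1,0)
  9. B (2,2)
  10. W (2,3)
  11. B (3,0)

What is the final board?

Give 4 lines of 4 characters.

Answer: ..W.
WBBW
..BW
BBW.

Derivation:
Move 1: B@(0,3) -> caps B=0 W=0
Move 2: W@(0,2) -> caps B=0 W=0
Move 3: B@(1,1) -> caps B=0 W=0
Move 4: W@(1,3) -> caps B=0 W=1
Move 5: B@(3,1) -> caps B=0 W=1
Move 6: W@(3,2) -> caps B=0 W=1
Move 7: B@(1,2) -> caps B=0 W=1
Move 8: W@(1,0) -> caps B=0 W=1
Move 9: B@(2,2) -> caps B=0 W=1
Move 10: W@(2,3) -> caps B=0 W=1
Move 11: B@(3,0) -> caps B=0 W=1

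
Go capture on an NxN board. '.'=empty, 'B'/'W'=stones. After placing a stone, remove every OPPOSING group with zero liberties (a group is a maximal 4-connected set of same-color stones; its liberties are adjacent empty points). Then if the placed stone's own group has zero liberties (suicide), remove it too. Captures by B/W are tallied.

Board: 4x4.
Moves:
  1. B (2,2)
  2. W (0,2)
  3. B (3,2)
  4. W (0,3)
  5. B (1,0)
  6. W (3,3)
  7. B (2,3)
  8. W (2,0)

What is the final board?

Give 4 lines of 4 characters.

Move 1: B@(2,2) -> caps B=0 W=0
Move 2: W@(0,2) -> caps B=0 W=0
Move 3: B@(3,2) -> caps B=0 W=0
Move 4: W@(0,3) -> caps B=0 W=0
Move 5: B@(1,0) -> caps B=0 W=0
Move 6: W@(3,3) -> caps B=0 W=0
Move 7: B@(2,3) -> caps B=1 W=0
Move 8: W@(2,0) -> caps B=1 W=0

Answer: ..WW
B...
W.BB
..B.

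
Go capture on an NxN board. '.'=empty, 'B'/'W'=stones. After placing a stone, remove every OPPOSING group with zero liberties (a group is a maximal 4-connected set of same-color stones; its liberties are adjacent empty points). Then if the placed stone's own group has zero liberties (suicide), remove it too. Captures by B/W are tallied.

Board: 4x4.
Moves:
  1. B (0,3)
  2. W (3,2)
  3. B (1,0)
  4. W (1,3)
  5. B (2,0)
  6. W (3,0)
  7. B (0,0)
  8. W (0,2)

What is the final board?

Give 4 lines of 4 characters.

Answer: B.W.
B..W
B...
W.W.

Derivation:
Move 1: B@(0,3) -> caps B=0 W=0
Move 2: W@(3,2) -> caps B=0 W=0
Move 3: B@(1,0) -> caps B=0 W=0
Move 4: W@(1,3) -> caps B=0 W=0
Move 5: B@(2,0) -> caps B=0 W=0
Move 6: W@(3,0) -> caps B=0 W=0
Move 7: B@(0,0) -> caps B=0 W=0
Move 8: W@(0,2) -> caps B=0 W=1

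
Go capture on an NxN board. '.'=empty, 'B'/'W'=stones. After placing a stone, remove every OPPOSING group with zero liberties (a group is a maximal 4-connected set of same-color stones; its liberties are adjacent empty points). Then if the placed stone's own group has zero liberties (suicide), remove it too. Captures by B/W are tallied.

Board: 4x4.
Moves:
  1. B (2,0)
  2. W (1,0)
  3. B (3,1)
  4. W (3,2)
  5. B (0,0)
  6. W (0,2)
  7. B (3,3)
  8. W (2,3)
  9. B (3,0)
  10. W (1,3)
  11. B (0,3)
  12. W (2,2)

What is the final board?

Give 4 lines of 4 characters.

Answer: B.W.
W..W
B.WW
BBW.

Derivation:
Move 1: B@(2,0) -> caps B=0 W=0
Move 2: W@(1,0) -> caps B=0 W=0
Move 3: B@(3,1) -> caps B=0 W=0
Move 4: W@(3,2) -> caps B=0 W=0
Move 5: B@(0,0) -> caps B=0 W=0
Move 6: W@(0,2) -> caps B=0 W=0
Move 7: B@(3,3) -> caps B=0 W=0
Move 8: W@(2,3) -> caps B=0 W=1
Move 9: B@(3,0) -> caps B=0 W=1
Move 10: W@(1,3) -> caps B=0 W=1
Move 11: B@(0,3) -> caps B=0 W=1
Move 12: W@(2,2) -> caps B=0 W=1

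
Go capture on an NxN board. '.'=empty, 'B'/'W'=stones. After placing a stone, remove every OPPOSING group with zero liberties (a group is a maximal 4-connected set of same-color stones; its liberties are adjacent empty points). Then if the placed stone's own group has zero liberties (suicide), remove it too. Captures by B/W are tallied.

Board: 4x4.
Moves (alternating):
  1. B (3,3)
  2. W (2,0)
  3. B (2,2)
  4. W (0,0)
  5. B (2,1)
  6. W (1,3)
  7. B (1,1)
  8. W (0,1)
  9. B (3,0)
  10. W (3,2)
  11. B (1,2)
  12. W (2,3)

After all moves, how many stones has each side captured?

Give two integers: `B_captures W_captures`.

Move 1: B@(3,3) -> caps B=0 W=0
Move 2: W@(2,0) -> caps B=0 W=0
Move 3: B@(2,2) -> caps B=0 W=0
Move 4: W@(0,0) -> caps B=0 W=0
Move 5: B@(2,1) -> caps B=0 W=0
Move 6: W@(1,3) -> caps B=0 W=0
Move 7: B@(1,1) -> caps B=0 W=0
Move 8: W@(0,1) -> caps B=0 W=0
Move 9: B@(3,0) -> caps B=0 W=0
Move 10: W@(3,2) -> caps B=0 W=0
Move 11: B@(1,2) -> caps B=0 W=0
Move 12: W@(2,3) -> caps B=0 W=1

Answer: 0 1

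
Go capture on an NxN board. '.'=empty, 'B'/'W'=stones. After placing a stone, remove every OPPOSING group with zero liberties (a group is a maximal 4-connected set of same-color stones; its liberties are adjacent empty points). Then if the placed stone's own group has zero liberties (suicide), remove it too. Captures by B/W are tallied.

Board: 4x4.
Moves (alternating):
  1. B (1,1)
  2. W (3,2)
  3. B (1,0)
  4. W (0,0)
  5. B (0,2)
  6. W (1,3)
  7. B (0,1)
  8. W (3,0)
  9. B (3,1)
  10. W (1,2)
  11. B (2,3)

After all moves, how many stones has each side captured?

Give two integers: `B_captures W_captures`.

Move 1: B@(1,1) -> caps B=0 W=0
Move 2: W@(3,2) -> caps B=0 W=0
Move 3: B@(1,0) -> caps B=0 W=0
Move 4: W@(0,0) -> caps B=0 W=0
Move 5: B@(0,2) -> caps B=0 W=0
Move 6: W@(1,3) -> caps B=0 W=0
Move 7: B@(0,1) -> caps B=1 W=0
Move 8: W@(3,0) -> caps B=1 W=0
Move 9: B@(3,1) -> caps B=1 W=0
Move 10: W@(1,2) -> caps B=1 W=0
Move 11: B@(2,3) -> caps B=1 W=0

Answer: 1 0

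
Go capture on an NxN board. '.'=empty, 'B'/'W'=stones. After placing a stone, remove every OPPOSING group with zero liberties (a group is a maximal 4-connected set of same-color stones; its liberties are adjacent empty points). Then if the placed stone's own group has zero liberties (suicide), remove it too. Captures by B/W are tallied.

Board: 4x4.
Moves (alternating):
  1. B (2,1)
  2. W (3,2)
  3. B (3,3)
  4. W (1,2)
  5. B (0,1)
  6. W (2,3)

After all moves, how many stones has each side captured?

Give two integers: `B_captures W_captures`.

Move 1: B@(2,1) -> caps B=0 W=0
Move 2: W@(3,2) -> caps B=0 W=0
Move 3: B@(3,3) -> caps B=0 W=0
Move 4: W@(1,2) -> caps B=0 W=0
Move 5: B@(0,1) -> caps B=0 W=0
Move 6: W@(2,3) -> caps B=0 W=1

Answer: 0 1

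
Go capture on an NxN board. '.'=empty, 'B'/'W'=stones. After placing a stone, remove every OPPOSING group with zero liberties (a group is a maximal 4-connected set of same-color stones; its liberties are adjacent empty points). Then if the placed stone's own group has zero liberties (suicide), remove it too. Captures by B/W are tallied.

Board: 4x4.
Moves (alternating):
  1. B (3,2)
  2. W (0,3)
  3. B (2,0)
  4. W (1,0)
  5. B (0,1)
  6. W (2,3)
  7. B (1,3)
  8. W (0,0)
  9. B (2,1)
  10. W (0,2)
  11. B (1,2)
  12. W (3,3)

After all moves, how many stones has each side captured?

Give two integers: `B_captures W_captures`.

Move 1: B@(3,2) -> caps B=0 W=0
Move 2: W@(0,3) -> caps B=0 W=0
Move 3: B@(2,0) -> caps B=0 W=0
Move 4: W@(1,0) -> caps B=0 W=0
Move 5: B@(0,1) -> caps B=0 W=0
Move 6: W@(2,3) -> caps B=0 W=0
Move 7: B@(1,3) -> caps B=0 W=0
Move 8: W@(0,0) -> caps B=0 W=0
Move 9: B@(2,1) -> caps B=0 W=0
Move 10: W@(0,2) -> caps B=0 W=0
Move 11: B@(1,2) -> caps B=2 W=0
Move 12: W@(3,3) -> caps B=2 W=0

Answer: 2 0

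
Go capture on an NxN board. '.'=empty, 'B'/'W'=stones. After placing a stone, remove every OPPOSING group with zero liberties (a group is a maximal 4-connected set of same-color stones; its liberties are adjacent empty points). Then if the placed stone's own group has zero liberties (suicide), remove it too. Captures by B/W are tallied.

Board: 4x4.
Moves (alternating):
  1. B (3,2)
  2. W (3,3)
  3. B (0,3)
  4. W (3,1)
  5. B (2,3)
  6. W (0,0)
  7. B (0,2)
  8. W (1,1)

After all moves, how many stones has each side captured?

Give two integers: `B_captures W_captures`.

Move 1: B@(3,2) -> caps B=0 W=0
Move 2: W@(3,3) -> caps B=0 W=0
Move 3: B@(0,3) -> caps B=0 W=0
Move 4: W@(3,1) -> caps B=0 W=0
Move 5: B@(2,3) -> caps B=1 W=0
Move 6: W@(0,0) -> caps B=1 W=0
Move 7: B@(0,2) -> caps B=1 W=0
Move 8: W@(1,1) -> caps B=1 W=0

Answer: 1 0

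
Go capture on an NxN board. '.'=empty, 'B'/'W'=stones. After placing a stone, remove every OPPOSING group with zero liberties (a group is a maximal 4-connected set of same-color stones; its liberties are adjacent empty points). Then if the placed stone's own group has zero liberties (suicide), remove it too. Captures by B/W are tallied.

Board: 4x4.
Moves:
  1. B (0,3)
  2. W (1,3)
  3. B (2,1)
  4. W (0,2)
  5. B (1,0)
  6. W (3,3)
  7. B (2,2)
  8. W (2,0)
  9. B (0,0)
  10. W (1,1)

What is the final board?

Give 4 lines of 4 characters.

Move 1: B@(0,3) -> caps B=0 W=0
Move 2: W@(1,3) -> caps B=0 W=0
Move 3: B@(2,1) -> caps B=0 W=0
Move 4: W@(0,2) -> caps B=0 W=1
Move 5: B@(1,0) -> caps B=0 W=1
Move 6: W@(3,3) -> caps B=0 W=1
Move 7: B@(2,2) -> caps B=0 W=1
Move 8: W@(2,0) -> caps B=0 W=1
Move 9: B@(0,0) -> caps B=0 W=1
Move 10: W@(1,1) -> caps B=0 W=1

Answer: B.W.
BW.W
WBB.
...W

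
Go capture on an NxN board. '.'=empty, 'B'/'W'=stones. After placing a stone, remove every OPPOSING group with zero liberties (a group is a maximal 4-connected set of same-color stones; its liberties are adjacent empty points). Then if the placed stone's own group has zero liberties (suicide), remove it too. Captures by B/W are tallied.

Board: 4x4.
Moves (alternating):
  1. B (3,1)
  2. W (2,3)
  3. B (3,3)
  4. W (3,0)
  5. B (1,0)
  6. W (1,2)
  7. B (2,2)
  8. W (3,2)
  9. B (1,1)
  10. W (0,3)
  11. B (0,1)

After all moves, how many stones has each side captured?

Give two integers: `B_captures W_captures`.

Answer: 0 1

Derivation:
Move 1: B@(3,1) -> caps B=0 W=0
Move 2: W@(2,3) -> caps B=0 W=0
Move 3: B@(3,3) -> caps B=0 W=0
Move 4: W@(3,0) -> caps B=0 W=0
Move 5: B@(1,0) -> caps B=0 W=0
Move 6: W@(1,2) -> caps B=0 W=0
Move 7: B@(2,2) -> caps B=0 W=0
Move 8: W@(3,2) -> caps B=0 W=1
Move 9: B@(1,1) -> caps B=0 W=1
Move 10: W@(0,3) -> caps B=0 W=1
Move 11: B@(0,1) -> caps B=0 W=1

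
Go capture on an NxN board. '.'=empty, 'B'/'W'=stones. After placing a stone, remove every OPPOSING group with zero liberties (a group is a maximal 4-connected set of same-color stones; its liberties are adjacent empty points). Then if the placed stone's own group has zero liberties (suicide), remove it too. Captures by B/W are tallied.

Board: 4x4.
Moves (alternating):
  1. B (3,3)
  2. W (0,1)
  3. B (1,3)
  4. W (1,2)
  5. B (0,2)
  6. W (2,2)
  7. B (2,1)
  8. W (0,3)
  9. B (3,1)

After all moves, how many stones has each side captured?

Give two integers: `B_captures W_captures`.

Answer: 0 1

Derivation:
Move 1: B@(3,3) -> caps B=0 W=0
Move 2: W@(0,1) -> caps B=0 W=0
Move 3: B@(1,3) -> caps B=0 W=0
Move 4: W@(1,2) -> caps B=0 W=0
Move 5: B@(0,2) -> caps B=0 W=0
Move 6: W@(2,2) -> caps B=0 W=0
Move 7: B@(2,1) -> caps B=0 W=0
Move 8: W@(0,3) -> caps B=0 W=1
Move 9: B@(3,1) -> caps B=0 W=1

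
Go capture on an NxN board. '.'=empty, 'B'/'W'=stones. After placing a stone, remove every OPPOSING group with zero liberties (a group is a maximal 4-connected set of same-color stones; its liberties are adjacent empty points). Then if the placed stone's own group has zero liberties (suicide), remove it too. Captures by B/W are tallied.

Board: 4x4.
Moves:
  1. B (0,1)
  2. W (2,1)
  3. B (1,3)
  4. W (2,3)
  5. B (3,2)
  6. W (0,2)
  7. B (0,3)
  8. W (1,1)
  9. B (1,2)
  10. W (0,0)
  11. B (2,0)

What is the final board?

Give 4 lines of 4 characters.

Answer: WB.B
.WBB
BW.W
..B.

Derivation:
Move 1: B@(0,1) -> caps B=0 W=0
Move 2: W@(2,1) -> caps B=0 W=0
Move 3: B@(1,3) -> caps B=0 W=0
Move 4: W@(2,3) -> caps B=0 W=0
Move 5: B@(3,2) -> caps B=0 W=0
Move 6: W@(0,2) -> caps B=0 W=0
Move 7: B@(0,3) -> caps B=0 W=0
Move 8: W@(1,1) -> caps B=0 W=0
Move 9: B@(1,2) -> caps B=1 W=0
Move 10: W@(0,0) -> caps B=1 W=0
Move 11: B@(2,0) -> caps B=1 W=0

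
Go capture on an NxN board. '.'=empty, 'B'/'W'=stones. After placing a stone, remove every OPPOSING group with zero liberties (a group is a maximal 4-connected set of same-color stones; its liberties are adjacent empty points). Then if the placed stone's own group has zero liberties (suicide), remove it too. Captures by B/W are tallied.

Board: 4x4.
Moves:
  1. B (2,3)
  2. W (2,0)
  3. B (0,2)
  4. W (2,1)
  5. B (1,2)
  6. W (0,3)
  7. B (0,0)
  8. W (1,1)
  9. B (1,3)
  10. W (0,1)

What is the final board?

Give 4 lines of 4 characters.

Answer: BWB.
.WBB
WW.B
....

Derivation:
Move 1: B@(2,3) -> caps B=0 W=0
Move 2: W@(2,0) -> caps B=0 W=0
Move 3: B@(0,2) -> caps B=0 W=0
Move 4: W@(2,1) -> caps B=0 W=0
Move 5: B@(1,2) -> caps B=0 W=0
Move 6: W@(0,3) -> caps B=0 W=0
Move 7: B@(0,0) -> caps B=0 W=0
Move 8: W@(1,1) -> caps B=0 W=0
Move 9: B@(1,3) -> caps B=1 W=0
Move 10: W@(0,1) -> caps B=1 W=0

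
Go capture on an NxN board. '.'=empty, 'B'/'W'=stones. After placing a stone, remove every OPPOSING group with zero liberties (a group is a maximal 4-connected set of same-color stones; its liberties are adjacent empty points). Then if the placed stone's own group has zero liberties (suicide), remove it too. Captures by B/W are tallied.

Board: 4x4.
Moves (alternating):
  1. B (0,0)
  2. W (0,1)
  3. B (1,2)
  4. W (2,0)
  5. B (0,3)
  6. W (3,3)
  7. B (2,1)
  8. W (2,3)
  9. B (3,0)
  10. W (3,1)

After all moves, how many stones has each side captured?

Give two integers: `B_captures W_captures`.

Answer: 0 1

Derivation:
Move 1: B@(0,0) -> caps B=0 W=0
Move 2: W@(0,1) -> caps B=0 W=0
Move 3: B@(1,2) -> caps B=0 W=0
Move 4: W@(2,0) -> caps B=0 W=0
Move 5: B@(0,3) -> caps B=0 W=0
Move 6: W@(3,3) -> caps B=0 W=0
Move 7: B@(2,1) -> caps B=0 W=0
Move 8: W@(2,3) -> caps B=0 W=0
Move 9: B@(3,0) -> caps B=0 W=0
Move 10: W@(3,1) -> caps B=0 W=1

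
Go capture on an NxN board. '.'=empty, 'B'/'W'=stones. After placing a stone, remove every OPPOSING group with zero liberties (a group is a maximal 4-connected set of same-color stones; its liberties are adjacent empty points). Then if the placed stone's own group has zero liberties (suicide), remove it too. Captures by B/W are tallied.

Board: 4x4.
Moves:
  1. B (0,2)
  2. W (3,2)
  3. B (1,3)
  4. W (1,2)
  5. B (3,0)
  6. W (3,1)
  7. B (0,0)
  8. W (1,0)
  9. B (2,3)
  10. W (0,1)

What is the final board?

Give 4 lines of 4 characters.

Answer: .WB.
W.WB
...B
BWW.

Derivation:
Move 1: B@(0,2) -> caps B=0 W=0
Move 2: W@(3,2) -> caps B=0 W=0
Move 3: B@(1,3) -> caps B=0 W=0
Move 4: W@(1,2) -> caps B=0 W=0
Move 5: B@(3,0) -> caps B=0 W=0
Move 6: W@(3,1) -> caps B=0 W=0
Move 7: B@(0,0) -> caps B=0 W=0
Move 8: W@(1,0) -> caps B=0 W=0
Move 9: B@(2,3) -> caps B=0 W=0
Move 10: W@(0,1) -> caps B=0 W=1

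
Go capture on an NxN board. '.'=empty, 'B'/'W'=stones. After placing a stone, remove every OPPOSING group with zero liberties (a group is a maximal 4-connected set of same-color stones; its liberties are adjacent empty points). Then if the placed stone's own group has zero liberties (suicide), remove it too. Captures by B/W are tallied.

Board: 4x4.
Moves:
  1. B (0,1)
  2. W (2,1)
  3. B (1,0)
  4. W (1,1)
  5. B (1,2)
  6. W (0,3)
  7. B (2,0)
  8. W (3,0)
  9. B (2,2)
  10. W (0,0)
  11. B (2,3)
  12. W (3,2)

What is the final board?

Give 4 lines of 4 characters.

Answer: WB.W
.WB.
.WBB
W.W.

Derivation:
Move 1: B@(0,1) -> caps B=0 W=0
Move 2: W@(2,1) -> caps B=0 W=0
Move 3: B@(1,0) -> caps B=0 W=0
Move 4: W@(1,1) -> caps B=0 W=0
Move 5: B@(1,2) -> caps B=0 W=0
Move 6: W@(0,3) -> caps B=0 W=0
Move 7: B@(2,0) -> caps B=0 W=0
Move 8: W@(3,0) -> caps B=0 W=0
Move 9: B@(2,2) -> caps B=0 W=0
Move 10: W@(0,0) -> caps B=0 W=2
Move 11: B@(2,3) -> caps B=0 W=2
Move 12: W@(3,2) -> caps B=0 W=2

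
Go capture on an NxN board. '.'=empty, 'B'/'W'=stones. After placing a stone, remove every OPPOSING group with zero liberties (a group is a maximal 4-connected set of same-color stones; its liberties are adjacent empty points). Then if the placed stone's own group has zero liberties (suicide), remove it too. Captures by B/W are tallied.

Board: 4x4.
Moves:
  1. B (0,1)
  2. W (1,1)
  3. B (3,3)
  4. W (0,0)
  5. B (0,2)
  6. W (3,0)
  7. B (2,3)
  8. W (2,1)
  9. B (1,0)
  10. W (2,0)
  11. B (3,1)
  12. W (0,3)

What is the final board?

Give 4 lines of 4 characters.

Answer: .BBW
BW..
WW.B
WB.B

Derivation:
Move 1: B@(0,1) -> caps B=0 W=0
Move 2: W@(1,1) -> caps B=0 W=0
Move 3: B@(3,3) -> caps B=0 W=0
Move 4: W@(0,0) -> caps B=0 W=0
Move 5: B@(0,2) -> caps B=0 W=0
Move 6: W@(3,0) -> caps B=0 W=0
Move 7: B@(2,3) -> caps B=0 W=0
Move 8: W@(2,1) -> caps B=0 W=0
Move 9: B@(1,0) -> caps B=1 W=0
Move 10: W@(2,0) -> caps B=1 W=0
Move 11: B@(3,1) -> caps B=1 W=0
Move 12: W@(0,3) -> caps B=1 W=0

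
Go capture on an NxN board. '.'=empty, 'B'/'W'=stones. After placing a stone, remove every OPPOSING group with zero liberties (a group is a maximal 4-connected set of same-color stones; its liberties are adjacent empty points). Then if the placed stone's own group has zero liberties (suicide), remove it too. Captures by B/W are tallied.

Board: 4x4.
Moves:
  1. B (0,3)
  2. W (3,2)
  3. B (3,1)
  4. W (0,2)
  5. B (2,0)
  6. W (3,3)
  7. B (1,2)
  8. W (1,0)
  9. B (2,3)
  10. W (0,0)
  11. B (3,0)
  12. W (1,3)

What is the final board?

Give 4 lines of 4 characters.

Answer: W.W.
W.BW
B..B
BBWW

Derivation:
Move 1: B@(0,3) -> caps B=0 W=0
Move 2: W@(3,2) -> caps B=0 W=0
Move 3: B@(3,1) -> caps B=0 W=0
Move 4: W@(0,2) -> caps B=0 W=0
Move 5: B@(2,0) -> caps B=0 W=0
Move 6: W@(3,3) -> caps B=0 W=0
Move 7: B@(1,2) -> caps B=0 W=0
Move 8: W@(1,0) -> caps B=0 W=0
Move 9: B@(2,3) -> caps B=0 W=0
Move 10: W@(0,0) -> caps B=0 W=0
Move 11: B@(3,0) -> caps B=0 W=0
Move 12: W@(1,3) -> caps B=0 W=1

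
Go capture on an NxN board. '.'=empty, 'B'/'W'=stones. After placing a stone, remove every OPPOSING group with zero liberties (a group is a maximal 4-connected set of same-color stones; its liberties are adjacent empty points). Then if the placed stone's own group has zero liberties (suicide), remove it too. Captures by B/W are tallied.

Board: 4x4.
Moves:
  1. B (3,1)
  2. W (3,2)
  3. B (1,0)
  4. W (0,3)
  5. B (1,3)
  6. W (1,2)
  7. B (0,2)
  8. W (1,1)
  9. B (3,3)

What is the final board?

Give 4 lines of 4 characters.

Move 1: B@(3,1) -> caps B=0 W=0
Move 2: W@(3,2) -> caps B=0 W=0
Move 3: B@(1,0) -> caps B=0 W=0
Move 4: W@(0,3) -> caps B=0 W=0
Move 5: B@(1,3) -> caps B=0 W=0
Move 6: W@(1,2) -> caps B=0 W=0
Move 7: B@(0,2) -> caps B=1 W=0
Move 8: W@(1,1) -> caps B=1 W=0
Move 9: B@(3,3) -> caps B=1 W=0

Answer: ..B.
BWWB
....
.BWB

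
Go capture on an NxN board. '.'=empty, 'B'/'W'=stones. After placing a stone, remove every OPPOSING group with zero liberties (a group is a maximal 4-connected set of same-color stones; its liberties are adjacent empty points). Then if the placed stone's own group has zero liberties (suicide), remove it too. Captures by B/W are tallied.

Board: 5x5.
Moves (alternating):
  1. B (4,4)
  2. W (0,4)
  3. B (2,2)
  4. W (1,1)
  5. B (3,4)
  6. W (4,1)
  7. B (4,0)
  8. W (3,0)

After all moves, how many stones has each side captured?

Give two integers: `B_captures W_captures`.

Answer: 0 1

Derivation:
Move 1: B@(4,4) -> caps B=0 W=0
Move 2: W@(0,4) -> caps B=0 W=0
Move 3: B@(2,2) -> caps B=0 W=0
Move 4: W@(1,1) -> caps B=0 W=0
Move 5: B@(3,4) -> caps B=0 W=0
Move 6: W@(4,1) -> caps B=0 W=0
Move 7: B@(4,0) -> caps B=0 W=0
Move 8: W@(3,0) -> caps B=0 W=1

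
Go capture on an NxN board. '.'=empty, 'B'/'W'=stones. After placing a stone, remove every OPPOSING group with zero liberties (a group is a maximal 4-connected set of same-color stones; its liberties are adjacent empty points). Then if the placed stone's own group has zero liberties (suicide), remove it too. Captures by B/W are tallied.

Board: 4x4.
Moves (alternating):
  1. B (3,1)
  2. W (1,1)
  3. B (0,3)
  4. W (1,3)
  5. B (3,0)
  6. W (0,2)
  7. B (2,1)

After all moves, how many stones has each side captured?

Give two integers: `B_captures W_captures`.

Move 1: B@(3,1) -> caps B=0 W=0
Move 2: W@(1,1) -> caps B=0 W=0
Move 3: B@(0,3) -> caps B=0 W=0
Move 4: W@(1,3) -> caps B=0 W=0
Move 5: B@(3,0) -> caps B=0 W=0
Move 6: W@(0,2) -> caps B=0 W=1
Move 7: B@(2,1) -> caps B=0 W=1

Answer: 0 1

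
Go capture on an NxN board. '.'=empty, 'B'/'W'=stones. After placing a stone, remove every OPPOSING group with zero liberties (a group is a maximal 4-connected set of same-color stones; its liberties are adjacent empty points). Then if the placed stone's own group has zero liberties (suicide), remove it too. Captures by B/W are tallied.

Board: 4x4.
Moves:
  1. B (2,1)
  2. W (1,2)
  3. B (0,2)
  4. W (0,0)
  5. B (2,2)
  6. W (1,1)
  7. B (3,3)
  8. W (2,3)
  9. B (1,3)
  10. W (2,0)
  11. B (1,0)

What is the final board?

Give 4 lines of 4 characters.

Answer: W.B.
.WWB
WBB.
...B

Derivation:
Move 1: B@(2,1) -> caps B=0 W=0
Move 2: W@(1,2) -> caps B=0 W=0
Move 3: B@(0,2) -> caps B=0 W=0
Move 4: W@(0,0) -> caps B=0 W=0
Move 5: B@(2,2) -> caps B=0 W=0
Move 6: W@(1,1) -> caps B=0 W=0
Move 7: B@(3,3) -> caps B=0 W=0
Move 8: W@(2,3) -> caps B=0 W=0
Move 9: B@(1,3) -> caps B=1 W=0
Move 10: W@(2,0) -> caps B=1 W=0
Move 11: B@(1,0) -> caps B=1 W=0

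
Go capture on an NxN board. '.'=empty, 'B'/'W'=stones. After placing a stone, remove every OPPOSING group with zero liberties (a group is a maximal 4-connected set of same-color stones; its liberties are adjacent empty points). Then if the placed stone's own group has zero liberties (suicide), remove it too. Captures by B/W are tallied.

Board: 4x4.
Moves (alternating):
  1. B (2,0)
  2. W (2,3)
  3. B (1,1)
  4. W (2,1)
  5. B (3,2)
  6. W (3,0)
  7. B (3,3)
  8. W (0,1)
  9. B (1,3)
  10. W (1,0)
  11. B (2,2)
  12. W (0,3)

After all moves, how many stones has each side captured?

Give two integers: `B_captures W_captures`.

Answer: 1 1

Derivation:
Move 1: B@(2,0) -> caps B=0 W=0
Move 2: W@(2,3) -> caps B=0 W=0
Move 3: B@(1,1) -> caps B=0 W=0
Move 4: W@(2,1) -> caps B=0 W=0
Move 5: B@(3,2) -> caps B=0 W=0
Move 6: W@(3,0) -> caps B=0 W=0
Move 7: B@(3,3) -> caps B=0 W=0
Move 8: W@(0,1) -> caps B=0 W=0
Move 9: B@(1,3) -> caps B=0 W=0
Move 10: W@(1,0) -> caps B=0 W=1
Move 11: B@(2,2) -> caps B=1 W=1
Move 12: W@(0,3) -> caps B=1 W=1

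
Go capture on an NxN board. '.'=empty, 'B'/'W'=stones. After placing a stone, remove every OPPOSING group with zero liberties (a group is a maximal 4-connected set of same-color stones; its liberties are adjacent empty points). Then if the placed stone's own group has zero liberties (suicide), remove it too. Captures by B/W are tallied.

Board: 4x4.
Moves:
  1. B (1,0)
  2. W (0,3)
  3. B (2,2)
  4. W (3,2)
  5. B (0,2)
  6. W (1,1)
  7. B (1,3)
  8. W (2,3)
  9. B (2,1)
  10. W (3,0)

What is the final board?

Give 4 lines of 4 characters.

Move 1: B@(1,0) -> caps B=0 W=0
Move 2: W@(0,3) -> caps B=0 W=0
Move 3: B@(2,2) -> caps B=0 W=0
Move 4: W@(3,2) -> caps B=0 W=0
Move 5: B@(0,2) -> caps B=0 W=0
Move 6: W@(1,1) -> caps B=0 W=0
Move 7: B@(1,3) -> caps B=1 W=0
Move 8: W@(2,3) -> caps B=1 W=0
Move 9: B@(2,1) -> caps B=1 W=0
Move 10: W@(3,0) -> caps B=1 W=0

Answer: ..B.
BW.B
.BBW
W.W.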